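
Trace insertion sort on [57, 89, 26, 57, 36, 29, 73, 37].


Initial: [57, 89, 26, 57, 36, 29, 73, 37]
Insert 89: [57, 89, 26, 57, 36, 29, 73, 37]
Insert 26: [26, 57, 89, 57, 36, 29, 73, 37]
Insert 57: [26, 57, 57, 89, 36, 29, 73, 37]
Insert 36: [26, 36, 57, 57, 89, 29, 73, 37]
Insert 29: [26, 29, 36, 57, 57, 89, 73, 37]
Insert 73: [26, 29, 36, 57, 57, 73, 89, 37]
Insert 37: [26, 29, 36, 37, 57, 57, 73, 89]

Sorted: [26, 29, 36, 37, 57, 57, 73, 89]


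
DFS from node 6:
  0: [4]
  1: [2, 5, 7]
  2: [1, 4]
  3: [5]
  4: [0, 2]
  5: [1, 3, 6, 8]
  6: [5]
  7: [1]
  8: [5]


Visit 6, push [5]
Visit 5, push [8, 3, 1]
Visit 1, push [7, 2]
Visit 2, push [4]
Visit 4, push [0]
Visit 0, push []
Visit 7, push []
Visit 3, push []
Visit 8, push []

DFS order: [6, 5, 1, 2, 4, 0, 7, 3, 8]


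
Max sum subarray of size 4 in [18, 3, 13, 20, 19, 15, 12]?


[0:4]: 54
[1:5]: 55
[2:6]: 67
[3:7]: 66

Max: 67 at [2:6]


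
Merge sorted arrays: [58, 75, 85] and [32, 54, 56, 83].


Take 32 from B
Take 54 from B
Take 56 from B
Take 58 from A
Take 75 from A
Take 83 from B

Merged: [32, 54, 56, 58, 75, 83, 85]


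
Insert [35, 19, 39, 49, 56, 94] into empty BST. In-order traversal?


Insert 35: root
Insert 19: L from 35
Insert 39: R from 35
Insert 49: R from 35 -> R from 39
Insert 56: R from 35 -> R from 39 -> R from 49
Insert 94: R from 35 -> R from 39 -> R from 49 -> R from 56

In-order: [19, 35, 39, 49, 56, 94]


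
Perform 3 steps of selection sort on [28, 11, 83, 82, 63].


Initial: [28, 11, 83, 82, 63]
Step 1: min=11 at 1
  Swap: [11, 28, 83, 82, 63]
Step 2: min=28 at 1
  Swap: [11, 28, 83, 82, 63]
Step 3: min=63 at 4
  Swap: [11, 28, 63, 82, 83]

After 3 steps: [11, 28, 63, 82, 83]


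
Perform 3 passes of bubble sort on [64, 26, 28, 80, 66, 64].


Initial: [64, 26, 28, 80, 66, 64]
Pass 1: [26, 28, 64, 66, 64, 80] (4 swaps)
Pass 2: [26, 28, 64, 64, 66, 80] (1 swaps)
Pass 3: [26, 28, 64, 64, 66, 80] (0 swaps)

After 3 passes: [26, 28, 64, 64, 66, 80]


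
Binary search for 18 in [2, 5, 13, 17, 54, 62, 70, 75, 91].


Step 1: lo=0, hi=8, mid=4, val=54
Step 2: lo=0, hi=3, mid=1, val=5
Step 3: lo=2, hi=3, mid=2, val=13
Step 4: lo=3, hi=3, mid=3, val=17

Not found


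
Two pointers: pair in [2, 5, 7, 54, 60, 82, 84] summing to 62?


lo=0(2)+hi=6(84)=86
lo=0(2)+hi=5(82)=84
lo=0(2)+hi=4(60)=62

Yes: 2+60=62


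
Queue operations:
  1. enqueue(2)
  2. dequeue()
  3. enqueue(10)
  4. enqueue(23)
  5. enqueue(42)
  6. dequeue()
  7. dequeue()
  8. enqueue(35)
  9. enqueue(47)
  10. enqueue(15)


enqueue(2) -> [2]
dequeue()->2, []
enqueue(10) -> [10]
enqueue(23) -> [10, 23]
enqueue(42) -> [10, 23, 42]
dequeue()->10, [23, 42]
dequeue()->23, [42]
enqueue(35) -> [42, 35]
enqueue(47) -> [42, 35, 47]
enqueue(15) -> [42, 35, 47, 15]

Final queue: [42, 35, 47, 15]


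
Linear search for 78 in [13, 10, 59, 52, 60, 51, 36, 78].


i=0: 13!=78
i=1: 10!=78
i=2: 59!=78
i=3: 52!=78
i=4: 60!=78
i=5: 51!=78
i=6: 36!=78
i=7: 78==78 found!

Found at 7, 8 comps


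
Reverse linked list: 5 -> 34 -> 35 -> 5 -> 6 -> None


Step 1: curr=5, set curr.next=prev(None) | reversed so far: 5
Step 2: curr=34, set curr.next=prev(5) | reversed so far: 34 -> 5
Step 3: curr=35, set curr.next=prev(34) | reversed so far: 35 -> 34 -> 5
Step 4: curr=5, set curr.next=prev(35) | reversed so far: 5 -> 35 -> 34 -> 5
Step 5: curr=6, set curr.next=prev(5) | reversed so far: 6 -> 5 -> 35 -> 34 -> 5

6 -> 5 -> 35 -> 34 -> 5 -> None


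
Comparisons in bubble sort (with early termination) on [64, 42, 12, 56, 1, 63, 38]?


Algorithm: bubble sort (with early termination)
Input: [64, 42, 12, 56, 1, 63, 38]
Sorted: [1, 12, 38, 42, 56, 63, 64]

20


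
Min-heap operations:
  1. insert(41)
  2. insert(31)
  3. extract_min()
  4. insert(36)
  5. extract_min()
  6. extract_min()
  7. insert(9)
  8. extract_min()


insert(41) -> [41]
insert(31) -> [31, 41]
extract_min()->31, [41]
insert(36) -> [36, 41]
extract_min()->36, [41]
extract_min()->41, []
insert(9) -> [9]
extract_min()->9, []

Final heap: []


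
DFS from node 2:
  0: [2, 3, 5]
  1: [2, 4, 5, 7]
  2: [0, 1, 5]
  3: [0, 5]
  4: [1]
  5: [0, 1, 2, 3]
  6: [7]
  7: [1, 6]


Visit 2, push [5, 1, 0]
Visit 0, push [5, 3]
Visit 3, push [5]
Visit 5, push [1]
Visit 1, push [7, 4]
Visit 4, push []
Visit 7, push [6]
Visit 6, push []

DFS order: [2, 0, 3, 5, 1, 4, 7, 6]


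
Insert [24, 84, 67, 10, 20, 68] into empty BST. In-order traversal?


Insert 24: root
Insert 84: R from 24
Insert 67: R from 24 -> L from 84
Insert 10: L from 24
Insert 20: L from 24 -> R from 10
Insert 68: R from 24 -> L from 84 -> R from 67

In-order: [10, 20, 24, 67, 68, 84]


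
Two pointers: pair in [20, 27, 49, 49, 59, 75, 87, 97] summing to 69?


lo=0(20)+hi=7(97)=117
lo=0(20)+hi=6(87)=107
lo=0(20)+hi=5(75)=95
lo=0(20)+hi=4(59)=79
lo=0(20)+hi=3(49)=69

Yes: 20+49=69


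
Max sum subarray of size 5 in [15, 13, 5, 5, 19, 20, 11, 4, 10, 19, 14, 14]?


[0:5]: 57
[1:6]: 62
[2:7]: 60
[3:8]: 59
[4:9]: 64
[5:10]: 64
[6:11]: 58
[7:12]: 61

Max: 64 at [4:9]


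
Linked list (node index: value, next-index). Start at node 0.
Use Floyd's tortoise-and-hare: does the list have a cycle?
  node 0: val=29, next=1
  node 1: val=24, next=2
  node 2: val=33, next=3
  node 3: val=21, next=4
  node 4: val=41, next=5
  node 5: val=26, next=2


Floyd's tortoise (slow, +1) and hare (fast, +2):
  init: slow=0, fast=0
  step 1: slow=1, fast=2
  step 2: slow=2, fast=4
  step 3: slow=3, fast=2
  step 4: slow=4, fast=4
  slow == fast at node 4: cycle detected

Cycle: yes


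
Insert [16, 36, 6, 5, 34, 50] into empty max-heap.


Insert 16: [16]
Insert 36: [36, 16]
Insert 6: [36, 16, 6]
Insert 5: [36, 16, 6, 5]
Insert 34: [36, 34, 6, 5, 16]
Insert 50: [50, 34, 36, 5, 16, 6]

Final heap: [50, 34, 36, 5, 16, 6]


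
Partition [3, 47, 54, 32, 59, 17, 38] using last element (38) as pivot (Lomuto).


Pivot: 38
  3 <= 38: advance i (no swap)
  32 <= 38: swap -> [3, 32, 54, 47, 59, 17, 38]
  17 <= 38: swap -> [3, 32, 17, 47, 59, 54, 38]
Place pivot at 3: [3, 32, 17, 38, 59, 54, 47]

Partitioned: [3, 32, 17, 38, 59, 54, 47]


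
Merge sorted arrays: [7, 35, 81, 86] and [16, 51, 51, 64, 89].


Take 7 from A
Take 16 from B
Take 35 from A
Take 51 from B
Take 51 from B
Take 64 from B
Take 81 from A
Take 86 from A

Merged: [7, 16, 35, 51, 51, 64, 81, 86, 89]


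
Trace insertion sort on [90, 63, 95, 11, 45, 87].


Initial: [90, 63, 95, 11, 45, 87]
Insert 63: [63, 90, 95, 11, 45, 87]
Insert 95: [63, 90, 95, 11, 45, 87]
Insert 11: [11, 63, 90, 95, 45, 87]
Insert 45: [11, 45, 63, 90, 95, 87]
Insert 87: [11, 45, 63, 87, 90, 95]

Sorted: [11, 45, 63, 87, 90, 95]


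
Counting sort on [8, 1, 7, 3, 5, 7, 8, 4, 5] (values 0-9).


Input: [8, 1, 7, 3, 5, 7, 8, 4, 5]
Counts: [0, 1, 0, 1, 1, 2, 0, 2, 2, 0]

Sorted: [1, 3, 4, 5, 5, 7, 7, 8, 8]


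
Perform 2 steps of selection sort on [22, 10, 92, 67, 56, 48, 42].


Initial: [22, 10, 92, 67, 56, 48, 42]
Step 1: min=10 at 1
  Swap: [10, 22, 92, 67, 56, 48, 42]
Step 2: min=22 at 1
  Swap: [10, 22, 92, 67, 56, 48, 42]

After 2 steps: [10, 22, 92, 67, 56, 48, 42]


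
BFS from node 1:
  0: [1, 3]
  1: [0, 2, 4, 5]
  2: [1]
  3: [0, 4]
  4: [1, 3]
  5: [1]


Visit 1, enqueue [0, 2, 4, 5]
Visit 0, enqueue [3]
Visit 2, enqueue []
Visit 4, enqueue []
Visit 5, enqueue []
Visit 3, enqueue []

BFS order: [1, 0, 2, 4, 5, 3]


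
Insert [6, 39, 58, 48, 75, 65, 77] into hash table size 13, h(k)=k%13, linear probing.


Insert 6: h=6 -> slot 6
Insert 39: h=0 -> slot 0
Insert 58: h=6, 1 probes -> slot 7
Insert 48: h=9 -> slot 9
Insert 75: h=10 -> slot 10
Insert 65: h=0, 1 probes -> slot 1
Insert 77: h=12 -> slot 12

Table: [39, 65, None, None, None, None, 6, 58, None, 48, 75, None, 77]


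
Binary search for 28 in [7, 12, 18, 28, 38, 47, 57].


Step 1: lo=0, hi=6, mid=3, val=28

Found at index 3


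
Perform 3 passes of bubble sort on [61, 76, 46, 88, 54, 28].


Initial: [61, 76, 46, 88, 54, 28]
Pass 1: [61, 46, 76, 54, 28, 88] (3 swaps)
Pass 2: [46, 61, 54, 28, 76, 88] (3 swaps)
Pass 3: [46, 54, 28, 61, 76, 88] (2 swaps)

After 3 passes: [46, 54, 28, 61, 76, 88]


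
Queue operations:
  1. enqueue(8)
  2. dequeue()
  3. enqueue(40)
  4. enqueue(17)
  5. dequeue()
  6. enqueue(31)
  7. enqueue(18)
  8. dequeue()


enqueue(8) -> [8]
dequeue()->8, []
enqueue(40) -> [40]
enqueue(17) -> [40, 17]
dequeue()->40, [17]
enqueue(31) -> [17, 31]
enqueue(18) -> [17, 31, 18]
dequeue()->17, [31, 18]

Final queue: [31, 18]


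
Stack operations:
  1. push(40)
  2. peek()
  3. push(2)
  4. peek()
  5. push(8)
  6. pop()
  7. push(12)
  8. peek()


push(40) -> [40]
peek()->40
push(2) -> [40, 2]
peek()->2
push(8) -> [40, 2, 8]
pop()->8, [40, 2]
push(12) -> [40, 2, 12]
peek()->12

Final stack: [40, 2, 12]


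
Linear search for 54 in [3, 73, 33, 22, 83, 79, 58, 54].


i=0: 3!=54
i=1: 73!=54
i=2: 33!=54
i=3: 22!=54
i=4: 83!=54
i=5: 79!=54
i=6: 58!=54
i=7: 54==54 found!

Found at 7, 8 comps


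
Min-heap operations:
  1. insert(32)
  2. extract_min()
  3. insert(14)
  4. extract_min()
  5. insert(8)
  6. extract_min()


insert(32) -> [32]
extract_min()->32, []
insert(14) -> [14]
extract_min()->14, []
insert(8) -> [8]
extract_min()->8, []

Final heap: []


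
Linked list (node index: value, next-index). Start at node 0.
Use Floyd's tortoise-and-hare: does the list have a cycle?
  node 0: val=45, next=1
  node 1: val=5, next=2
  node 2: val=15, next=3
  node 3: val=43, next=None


Floyd's tortoise (slow, +1) and hare (fast, +2):
  init: slow=0, fast=0
  step 1: slow=1, fast=2
  step 2: fast 2->3->None, no cycle

Cycle: no


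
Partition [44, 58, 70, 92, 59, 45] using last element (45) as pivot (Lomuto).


Pivot: 45
  44 <= 45: advance i (no swap)
Place pivot at 1: [44, 45, 70, 92, 59, 58]

Partitioned: [44, 45, 70, 92, 59, 58]


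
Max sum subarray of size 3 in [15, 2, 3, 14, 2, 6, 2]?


[0:3]: 20
[1:4]: 19
[2:5]: 19
[3:6]: 22
[4:7]: 10

Max: 22 at [3:6]


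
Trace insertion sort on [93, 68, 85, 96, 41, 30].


Initial: [93, 68, 85, 96, 41, 30]
Insert 68: [68, 93, 85, 96, 41, 30]
Insert 85: [68, 85, 93, 96, 41, 30]
Insert 96: [68, 85, 93, 96, 41, 30]
Insert 41: [41, 68, 85, 93, 96, 30]
Insert 30: [30, 41, 68, 85, 93, 96]

Sorted: [30, 41, 68, 85, 93, 96]


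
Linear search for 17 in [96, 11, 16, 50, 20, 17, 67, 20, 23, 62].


i=0: 96!=17
i=1: 11!=17
i=2: 16!=17
i=3: 50!=17
i=4: 20!=17
i=5: 17==17 found!

Found at 5, 6 comps


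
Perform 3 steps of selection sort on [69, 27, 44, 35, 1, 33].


Initial: [69, 27, 44, 35, 1, 33]
Step 1: min=1 at 4
  Swap: [1, 27, 44, 35, 69, 33]
Step 2: min=27 at 1
  Swap: [1, 27, 44, 35, 69, 33]
Step 3: min=33 at 5
  Swap: [1, 27, 33, 35, 69, 44]

After 3 steps: [1, 27, 33, 35, 69, 44]


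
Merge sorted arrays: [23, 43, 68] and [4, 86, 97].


Take 4 from B
Take 23 from A
Take 43 from A
Take 68 from A

Merged: [4, 23, 43, 68, 86, 97]


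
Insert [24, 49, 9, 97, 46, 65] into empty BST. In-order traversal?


Insert 24: root
Insert 49: R from 24
Insert 9: L from 24
Insert 97: R from 24 -> R from 49
Insert 46: R from 24 -> L from 49
Insert 65: R from 24 -> R from 49 -> L from 97

In-order: [9, 24, 46, 49, 65, 97]


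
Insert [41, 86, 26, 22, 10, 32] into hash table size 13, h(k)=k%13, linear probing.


Insert 41: h=2 -> slot 2
Insert 86: h=8 -> slot 8
Insert 26: h=0 -> slot 0
Insert 22: h=9 -> slot 9
Insert 10: h=10 -> slot 10
Insert 32: h=6 -> slot 6

Table: [26, None, 41, None, None, None, 32, None, 86, 22, 10, None, None]


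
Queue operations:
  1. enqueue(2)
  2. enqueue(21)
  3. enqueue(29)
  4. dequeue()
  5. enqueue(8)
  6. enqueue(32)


enqueue(2) -> [2]
enqueue(21) -> [2, 21]
enqueue(29) -> [2, 21, 29]
dequeue()->2, [21, 29]
enqueue(8) -> [21, 29, 8]
enqueue(32) -> [21, 29, 8, 32]

Final queue: [21, 29, 8, 32]


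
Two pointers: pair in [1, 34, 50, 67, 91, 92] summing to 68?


lo=0(1)+hi=5(92)=93
lo=0(1)+hi=4(91)=92
lo=0(1)+hi=3(67)=68

Yes: 1+67=68


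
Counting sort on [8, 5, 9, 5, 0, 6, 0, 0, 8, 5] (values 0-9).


Input: [8, 5, 9, 5, 0, 6, 0, 0, 8, 5]
Counts: [3, 0, 0, 0, 0, 3, 1, 0, 2, 1]

Sorted: [0, 0, 0, 5, 5, 5, 6, 8, 8, 9]


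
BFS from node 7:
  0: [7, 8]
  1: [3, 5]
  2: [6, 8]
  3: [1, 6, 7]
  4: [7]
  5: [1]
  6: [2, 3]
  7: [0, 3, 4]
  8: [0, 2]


Visit 7, enqueue [0, 3, 4]
Visit 0, enqueue [8]
Visit 3, enqueue [1, 6]
Visit 4, enqueue []
Visit 8, enqueue [2]
Visit 1, enqueue [5]
Visit 6, enqueue []
Visit 2, enqueue []
Visit 5, enqueue []

BFS order: [7, 0, 3, 4, 8, 1, 6, 2, 5]


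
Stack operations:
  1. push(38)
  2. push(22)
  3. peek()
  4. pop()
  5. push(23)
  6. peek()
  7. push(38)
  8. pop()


push(38) -> [38]
push(22) -> [38, 22]
peek()->22
pop()->22, [38]
push(23) -> [38, 23]
peek()->23
push(38) -> [38, 23, 38]
pop()->38, [38, 23]

Final stack: [38, 23]


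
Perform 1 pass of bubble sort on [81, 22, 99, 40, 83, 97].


Initial: [81, 22, 99, 40, 83, 97]
Pass 1: [22, 81, 40, 83, 97, 99] (4 swaps)

After 1 pass: [22, 81, 40, 83, 97, 99]


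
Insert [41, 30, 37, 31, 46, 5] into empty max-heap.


Insert 41: [41]
Insert 30: [41, 30]
Insert 37: [41, 30, 37]
Insert 31: [41, 31, 37, 30]
Insert 46: [46, 41, 37, 30, 31]
Insert 5: [46, 41, 37, 30, 31, 5]

Final heap: [46, 41, 37, 30, 31, 5]


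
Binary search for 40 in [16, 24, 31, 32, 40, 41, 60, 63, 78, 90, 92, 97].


Step 1: lo=0, hi=11, mid=5, val=41
Step 2: lo=0, hi=4, mid=2, val=31
Step 3: lo=3, hi=4, mid=3, val=32
Step 4: lo=4, hi=4, mid=4, val=40

Found at index 4


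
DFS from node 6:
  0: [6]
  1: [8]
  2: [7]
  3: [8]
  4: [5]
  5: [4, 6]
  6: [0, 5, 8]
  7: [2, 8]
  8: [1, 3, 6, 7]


Visit 6, push [8, 5, 0]
Visit 0, push []
Visit 5, push [4]
Visit 4, push []
Visit 8, push [7, 3, 1]
Visit 1, push []
Visit 3, push []
Visit 7, push [2]
Visit 2, push []

DFS order: [6, 0, 5, 4, 8, 1, 3, 7, 2]


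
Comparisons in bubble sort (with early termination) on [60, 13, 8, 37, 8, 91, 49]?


Algorithm: bubble sort (with early termination)
Input: [60, 13, 8, 37, 8, 91, 49]
Sorted: [8, 8, 13, 37, 49, 60, 91]

18


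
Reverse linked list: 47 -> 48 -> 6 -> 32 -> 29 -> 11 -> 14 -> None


Step 1: curr=47, set curr.next=prev(None) | reversed so far: 47
Step 2: curr=48, set curr.next=prev(47) | reversed so far: 48 -> 47
Step 3: curr=6, set curr.next=prev(48) | reversed so far: 6 -> 48 -> 47
Step 4: curr=32, set curr.next=prev(6) | reversed so far: 32 -> 6 -> 48 -> 47
Step 5: curr=29, set curr.next=prev(32) | reversed so far: 29 -> 32 -> 6 -> 48 -> 47
Step 6: curr=11, set curr.next=prev(29) | reversed so far: 11 -> 29 -> 32 -> 6 -> 48 -> 47
Step 7: curr=14, set curr.next=prev(11) | reversed so far: 14 -> 11 -> 29 -> 32 -> 6 -> 48 -> 47

14 -> 11 -> 29 -> 32 -> 6 -> 48 -> 47 -> None


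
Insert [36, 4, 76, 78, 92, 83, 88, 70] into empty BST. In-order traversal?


Insert 36: root
Insert 4: L from 36
Insert 76: R from 36
Insert 78: R from 36 -> R from 76
Insert 92: R from 36 -> R from 76 -> R from 78
Insert 83: R from 36 -> R from 76 -> R from 78 -> L from 92
Insert 88: R from 36 -> R from 76 -> R from 78 -> L from 92 -> R from 83
Insert 70: R from 36 -> L from 76

In-order: [4, 36, 70, 76, 78, 83, 88, 92]


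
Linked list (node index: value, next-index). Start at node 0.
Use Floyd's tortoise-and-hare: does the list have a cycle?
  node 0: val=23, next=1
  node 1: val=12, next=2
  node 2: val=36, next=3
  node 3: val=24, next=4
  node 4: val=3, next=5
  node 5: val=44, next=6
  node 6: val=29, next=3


Floyd's tortoise (slow, +1) and hare (fast, +2):
  init: slow=0, fast=0
  step 1: slow=1, fast=2
  step 2: slow=2, fast=4
  step 3: slow=3, fast=6
  step 4: slow=4, fast=4
  slow == fast at node 4: cycle detected

Cycle: yes


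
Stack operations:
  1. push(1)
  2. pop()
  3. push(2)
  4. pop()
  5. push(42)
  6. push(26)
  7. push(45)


push(1) -> [1]
pop()->1, []
push(2) -> [2]
pop()->2, []
push(42) -> [42]
push(26) -> [42, 26]
push(45) -> [42, 26, 45]

Final stack: [42, 26, 45]


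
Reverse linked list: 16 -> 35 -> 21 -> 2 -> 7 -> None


Step 1: curr=16, set curr.next=prev(None) | reversed so far: 16
Step 2: curr=35, set curr.next=prev(16) | reversed so far: 35 -> 16
Step 3: curr=21, set curr.next=prev(35) | reversed so far: 21 -> 35 -> 16
Step 4: curr=2, set curr.next=prev(21) | reversed so far: 2 -> 21 -> 35 -> 16
Step 5: curr=7, set curr.next=prev(2) | reversed so far: 7 -> 2 -> 21 -> 35 -> 16

7 -> 2 -> 21 -> 35 -> 16 -> None


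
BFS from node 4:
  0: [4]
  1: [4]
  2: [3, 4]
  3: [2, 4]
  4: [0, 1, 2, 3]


Visit 4, enqueue [0, 1, 2, 3]
Visit 0, enqueue []
Visit 1, enqueue []
Visit 2, enqueue []
Visit 3, enqueue []

BFS order: [4, 0, 1, 2, 3]


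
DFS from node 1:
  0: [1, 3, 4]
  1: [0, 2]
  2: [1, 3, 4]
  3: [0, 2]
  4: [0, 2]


Visit 1, push [2, 0]
Visit 0, push [4, 3]
Visit 3, push [2]
Visit 2, push [4]
Visit 4, push []

DFS order: [1, 0, 3, 2, 4]


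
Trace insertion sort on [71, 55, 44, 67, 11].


Initial: [71, 55, 44, 67, 11]
Insert 55: [55, 71, 44, 67, 11]
Insert 44: [44, 55, 71, 67, 11]
Insert 67: [44, 55, 67, 71, 11]
Insert 11: [11, 44, 55, 67, 71]

Sorted: [11, 44, 55, 67, 71]


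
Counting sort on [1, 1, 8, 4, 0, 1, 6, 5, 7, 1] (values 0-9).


Input: [1, 1, 8, 4, 0, 1, 6, 5, 7, 1]
Counts: [1, 4, 0, 0, 1, 1, 1, 1, 1, 0]

Sorted: [0, 1, 1, 1, 1, 4, 5, 6, 7, 8]


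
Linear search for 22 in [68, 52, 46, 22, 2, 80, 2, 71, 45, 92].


i=0: 68!=22
i=1: 52!=22
i=2: 46!=22
i=3: 22==22 found!

Found at 3, 4 comps


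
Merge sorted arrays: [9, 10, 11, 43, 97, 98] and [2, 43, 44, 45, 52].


Take 2 from B
Take 9 from A
Take 10 from A
Take 11 from A
Take 43 from A
Take 43 from B
Take 44 from B
Take 45 from B
Take 52 from B

Merged: [2, 9, 10, 11, 43, 43, 44, 45, 52, 97, 98]


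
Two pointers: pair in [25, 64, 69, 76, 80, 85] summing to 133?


lo=0(25)+hi=5(85)=110
lo=1(64)+hi=5(85)=149
lo=1(64)+hi=4(80)=144
lo=1(64)+hi=3(76)=140
lo=1(64)+hi=2(69)=133

Yes: 64+69=133


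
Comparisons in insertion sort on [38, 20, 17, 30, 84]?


Algorithm: insertion sort
Input: [38, 20, 17, 30, 84]
Sorted: [17, 20, 30, 38, 84]

6


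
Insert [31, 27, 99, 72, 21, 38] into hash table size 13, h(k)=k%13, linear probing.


Insert 31: h=5 -> slot 5
Insert 27: h=1 -> slot 1
Insert 99: h=8 -> slot 8
Insert 72: h=7 -> slot 7
Insert 21: h=8, 1 probes -> slot 9
Insert 38: h=12 -> slot 12

Table: [None, 27, None, None, None, 31, None, 72, 99, 21, None, None, 38]


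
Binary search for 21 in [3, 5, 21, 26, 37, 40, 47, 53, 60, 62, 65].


Step 1: lo=0, hi=10, mid=5, val=40
Step 2: lo=0, hi=4, mid=2, val=21

Found at index 2


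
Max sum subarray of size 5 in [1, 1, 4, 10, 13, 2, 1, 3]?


[0:5]: 29
[1:6]: 30
[2:7]: 30
[3:8]: 29

Max: 30 at [1:6]


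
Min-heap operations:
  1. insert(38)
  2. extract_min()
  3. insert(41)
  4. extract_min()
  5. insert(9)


insert(38) -> [38]
extract_min()->38, []
insert(41) -> [41]
extract_min()->41, []
insert(9) -> [9]

Final heap: [9]


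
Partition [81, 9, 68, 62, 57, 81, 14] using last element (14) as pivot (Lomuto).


Pivot: 14
  9 <= 14: swap -> [9, 81, 68, 62, 57, 81, 14]
Place pivot at 1: [9, 14, 68, 62, 57, 81, 81]

Partitioned: [9, 14, 68, 62, 57, 81, 81]


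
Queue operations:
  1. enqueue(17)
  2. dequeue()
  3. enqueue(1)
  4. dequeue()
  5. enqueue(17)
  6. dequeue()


enqueue(17) -> [17]
dequeue()->17, []
enqueue(1) -> [1]
dequeue()->1, []
enqueue(17) -> [17]
dequeue()->17, []

Final queue: []


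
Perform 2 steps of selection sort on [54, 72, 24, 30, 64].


Initial: [54, 72, 24, 30, 64]
Step 1: min=24 at 2
  Swap: [24, 72, 54, 30, 64]
Step 2: min=30 at 3
  Swap: [24, 30, 54, 72, 64]

After 2 steps: [24, 30, 54, 72, 64]


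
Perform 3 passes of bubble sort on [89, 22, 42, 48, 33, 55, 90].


Initial: [89, 22, 42, 48, 33, 55, 90]
Pass 1: [22, 42, 48, 33, 55, 89, 90] (5 swaps)
Pass 2: [22, 42, 33, 48, 55, 89, 90] (1 swaps)
Pass 3: [22, 33, 42, 48, 55, 89, 90] (1 swaps)

After 3 passes: [22, 33, 42, 48, 55, 89, 90]


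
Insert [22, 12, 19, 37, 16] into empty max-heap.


Insert 22: [22]
Insert 12: [22, 12]
Insert 19: [22, 12, 19]
Insert 37: [37, 22, 19, 12]
Insert 16: [37, 22, 19, 12, 16]

Final heap: [37, 22, 19, 12, 16]


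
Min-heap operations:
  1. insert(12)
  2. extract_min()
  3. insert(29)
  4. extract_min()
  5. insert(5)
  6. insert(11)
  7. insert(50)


insert(12) -> [12]
extract_min()->12, []
insert(29) -> [29]
extract_min()->29, []
insert(5) -> [5]
insert(11) -> [5, 11]
insert(50) -> [5, 11, 50]

Final heap: [5, 11, 50]


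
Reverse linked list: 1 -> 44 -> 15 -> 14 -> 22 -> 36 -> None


Step 1: curr=1, set curr.next=prev(None) | reversed so far: 1
Step 2: curr=44, set curr.next=prev(1) | reversed so far: 44 -> 1
Step 3: curr=15, set curr.next=prev(44) | reversed so far: 15 -> 44 -> 1
Step 4: curr=14, set curr.next=prev(15) | reversed so far: 14 -> 15 -> 44 -> 1
Step 5: curr=22, set curr.next=prev(14) | reversed so far: 22 -> 14 -> 15 -> 44 -> 1
Step 6: curr=36, set curr.next=prev(22) | reversed so far: 36 -> 22 -> 14 -> 15 -> 44 -> 1

36 -> 22 -> 14 -> 15 -> 44 -> 1 -> None


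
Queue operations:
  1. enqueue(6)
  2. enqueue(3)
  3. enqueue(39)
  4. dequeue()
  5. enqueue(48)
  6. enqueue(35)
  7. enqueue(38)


enqueue(6) -> [6]
enqueue(3) -> [6, 3]
enqueue(39) -> [6, 3, 39]
dequeue()->6, [3, 39]
enqueue(48) -> [3, 39, 48]
enqueue(35) -> [3, 39, 48, 35]
enqueue(38) -> [3, 39, 48, 35, 38]

Final queue: [3, 39, 48, 35, 38]


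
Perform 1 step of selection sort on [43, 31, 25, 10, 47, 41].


Initial: [43, 31, 25, 10, 47, 41]
Step 1: min=10 at 3
  Swap: [10, 31, 25, 43, 47, 41]

After 1 step: [10, 31, 25, 43, 47, 41]


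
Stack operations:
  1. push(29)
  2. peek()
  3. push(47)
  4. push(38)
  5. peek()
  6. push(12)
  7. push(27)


push(29) -> [29]
peek()->29
push(47) -> [29, 47]
push(38) -> [29, 47, 38]
peek()->38
push(12) -> [29, 47, 38, 12]
push(27) -> [29, 47, 38, 12, 27]

Final stack: [29, 47, 38, 12, 27]


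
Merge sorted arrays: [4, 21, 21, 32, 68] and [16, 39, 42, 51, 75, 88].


Take 4 from A
Take 16 from B
Take 21 from A
Take 21 from A
Take 32 from A
Take 39 from B
Take 42 from B
Take 51 from B
Take 68 from A

Merged: [4, 16, 21, 21, 32, 39, 42, 51, 68, 75, 88]


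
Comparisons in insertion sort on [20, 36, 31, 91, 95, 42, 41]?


Algorithm: insertion sort
Input: [20, 36, 31, 91, 95, 42, 41]
Sorted: [20, 31, 36, 41, 42, 91, 95]

12


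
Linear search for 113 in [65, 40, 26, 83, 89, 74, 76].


i=0: 65!=113
i=1: 40!=113
i=2: 26!=113
i=3: 83!=113
i=4: 89!=113
i=5: 74!=113
i=6: 76!=113

Not found, 7 comps


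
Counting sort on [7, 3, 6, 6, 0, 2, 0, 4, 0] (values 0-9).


Input: [7, 3, 6, 6, 0, 2, 0, 4, 0]
Counts: [3, 0, 1, 1, 1, 0, 2, 1, 0, 0]

Sorted: [0, 0, 0, 2, 3, 4, 6, 6, 7]


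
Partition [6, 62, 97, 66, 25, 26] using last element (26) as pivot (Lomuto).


Pivot: 26
  6 <= 26: advance i (no swap)
  25 <= 26: swap -> [6, 25, 97, 66, 62, 26]
Place pivot at 2: [6, 25, 26, 66, 62, 97]

Partitioned: [6, 25, 26, 66, 62, 97]


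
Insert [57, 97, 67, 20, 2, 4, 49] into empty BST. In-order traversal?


Insert 57: root
Insert 97: R from 57
Insert 67: R from 57 -> L from 97
Insert 20: L from 57
Insert 2: L from 57 -> L from 20
Insert 4: L from 57 -> L from 20 -> R from 2
Insert 49: L from 57 -> R from 20

In-order: [2, 4, 20, 49, 57, 67, 97]


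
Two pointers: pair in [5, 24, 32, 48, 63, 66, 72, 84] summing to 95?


lo=0(5)+hi=7(84)=89
lo=1(24)+hi=7(84)=108
lo=1(24)+hi=6(72)=96
lo=1(24)+hi=5(66)=90
lo=2(32)+hi=5(66)=98
lo=2(32)+hi=4(63)=95

Yes: 32+63=95


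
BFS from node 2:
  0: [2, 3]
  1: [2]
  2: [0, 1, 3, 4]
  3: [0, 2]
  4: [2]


Visit 2, enqueue [0, 1, 3, 4]
Visit 0, enqueue []
Visit 1, enqueue []
Visit 3, enqueue []
Visit 4, enqueue []

BFS order: [2, 0, 1, 3, 4]


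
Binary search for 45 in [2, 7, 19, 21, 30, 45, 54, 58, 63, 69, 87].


Step 1: lo=0, hi=10, mid=5, val=45

Found at index 5


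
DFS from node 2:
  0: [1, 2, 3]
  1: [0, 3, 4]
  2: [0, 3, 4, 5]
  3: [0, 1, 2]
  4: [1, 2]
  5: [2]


Visit 2, push [5, 4, 3, 0]
Visit 0, push [3, 1]
Visit 1, push [4, 3]
Visit 3, push []
Visit 4, push []
Visit 5, push []

DFS order: [2, 0, 1, 3, 4, 5]


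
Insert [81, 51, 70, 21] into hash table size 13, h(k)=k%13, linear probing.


Insert 81: h=3 -> slot 3
Insert 51: h=12 -> slot 12
Insert 70: h=5 -> slot 5
Insert 21: h=8 -> slot 8

Table: [None, None, None, 81, None, 70, None, None, 21, None, None, None, 51]


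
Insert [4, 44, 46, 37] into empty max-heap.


Insert 4: [4]
Insert 44: [44, 4]
Insert 46: [46, 4, 44]
Insert 37: [46, 37, 44, 4]

Final heap: [46, 37, 44, 4]


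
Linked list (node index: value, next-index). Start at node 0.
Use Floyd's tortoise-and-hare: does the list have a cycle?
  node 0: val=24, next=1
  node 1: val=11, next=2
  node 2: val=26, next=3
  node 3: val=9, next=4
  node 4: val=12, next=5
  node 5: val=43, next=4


Floyd's tortoise (slow, +1) and hare (fast, +2):
  init: slow=0, fast=0
  step 1: slow=1, fast=2
  step 2: slow=2, fast=4
  step 3: slow=3, fast=4
  step 4: slow=4, fast=4
  slow == fast at node 4: cycle detected

Cycle: yes


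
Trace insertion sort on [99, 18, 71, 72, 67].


Initial: [99, 18, 71, 72, 67]
Insert 18: [18, 99, 71, 72, 67]
Insert 71: [18, 71, 99, 72, 67]
Insert 72: [18, 71, 72, 99, 67]
Insert 67: [18, 67, 71, 72, 99]

Sorted: [18, 67, 71, 72, 99]


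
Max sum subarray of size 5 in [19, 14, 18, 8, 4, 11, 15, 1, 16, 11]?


[0:5]: 63
[1:6]: 55
[2:7]: 56
[3:8]: 39
[4:9]: 47
[5:10]: 54

Max: 63 at [0:5]


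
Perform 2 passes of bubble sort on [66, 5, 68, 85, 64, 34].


Initial: [66, 5, 68, 85, 64, 34]
Pass 1: [5, 66, 68, 64, 34, 85] (3 swaps)
Pass 2: [5, 66, 64, 34, 68, 85] (2 swaps)

After 2 passes: [5, 66, 64, 34, 68, 85]


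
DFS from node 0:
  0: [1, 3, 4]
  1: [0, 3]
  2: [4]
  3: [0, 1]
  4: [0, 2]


Visit 0, push [4, 3, 1]
Visit 1, push [3]
Visit 3, push []
Visit 4, push [2]
Visit 2, push []

DFS order: [0, 1, 3, 4, 2]


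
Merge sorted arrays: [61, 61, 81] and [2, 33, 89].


Take 2 from B
Take 33 from B
Take 61 from A
Take 61 from A
Take 81 from A

Merged: [2, 33, 61, 61, 81, 89]


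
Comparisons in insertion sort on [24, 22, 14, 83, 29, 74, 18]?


Algorithm: insertion sort
Input: [24, 22, 14, 83, 29, 74, 18]
Sorted: [14, 18, 22, 24, 29, 74, 83]

14


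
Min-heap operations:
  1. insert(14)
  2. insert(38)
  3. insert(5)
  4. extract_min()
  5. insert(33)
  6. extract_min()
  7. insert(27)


insert(14) -> [14]
insert(38) -> [14, 38]
insert(5) -> [5, 38, 14]
extract_min()->5, [14, 38]
insert(33) -> [14, 38, 33]
extract_min()->14, [33, 38]
insert(27) -> [27, 38, 33]

Final heap: [27, 38, 33]


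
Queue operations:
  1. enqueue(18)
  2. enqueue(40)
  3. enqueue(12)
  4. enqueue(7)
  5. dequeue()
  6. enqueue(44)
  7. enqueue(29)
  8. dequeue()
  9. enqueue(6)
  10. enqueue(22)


enqueue(18) -> [18]
enqueue(40) -> [18, 40]
enqueue(12) -> [18, 40, 12]
enqueue(7) -> [18, 40, 12, 7]
dequeue()->18, [40, 12, 7]
enqueue(44) -> [40, 12, 7, 44]
enqueue(29) -> [40, 12, 7, 44, 29]
dequeue()->40, [12, 7, 44, 29]
enqueue(6) -> [12, 7, 44, 29, 6]
enqueue(22) -> [12, 7, 44, 29, 6, 22]

Final queue: [12, 7, 44, 29, 6, 22]


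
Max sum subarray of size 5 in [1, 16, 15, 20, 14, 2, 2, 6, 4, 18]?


[0:5]: 66
[1:6]: 67
[2:7]: 53
[3:8]: 44
[4:9]: 28
[5:10]: 32

Max: 67 at [1:6]


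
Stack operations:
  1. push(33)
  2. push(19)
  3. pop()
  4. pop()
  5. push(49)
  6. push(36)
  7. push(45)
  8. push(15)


push(33) -> [33]
push(19) -> [33, 19]
pop()->19, [33]
pop()->33, []
push(49) -> [49]
push(36) -> [49, 36]
push(45) -> [49, 36, 45]
push(15) -> [49, 36, 45, 15]

Final stack: [49, 36, 45, 15]


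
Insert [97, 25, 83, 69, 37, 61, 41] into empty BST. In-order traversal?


Insert 97: root
Insert 25: L from 97
Insert 83: L from 97 -> R from 25
Insert 69: L from 97 -> R from 25 -> L from 83
Insert 37: L from 97 -> R from 25 -> L from 83 -> L from 69
Insert 61: L from 97 -> R from 25 -> L from 83 -> L from 69 -> R from 37
Insert 41: L from 97 -> R from 25 -> L from 83 -> L from 69 -> R from 37 -> L from 61

In-order: [25, 37, 41, 61, 69, 83, 97]


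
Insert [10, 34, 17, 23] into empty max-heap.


Insert 10: [10]
Insert 34: [34, 10]
Insert 17: [34, 10, 17]
Insert 23: [34, 23, 17, 10]

Final heap: [34, 23, 17, 10]


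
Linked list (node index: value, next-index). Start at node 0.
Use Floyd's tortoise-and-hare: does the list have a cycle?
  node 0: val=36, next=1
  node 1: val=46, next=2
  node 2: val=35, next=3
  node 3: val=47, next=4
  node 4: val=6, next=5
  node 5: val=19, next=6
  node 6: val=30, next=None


Floyd's tortoise (slow, +1) and hare (fast, +2):
  init: slow=0, fast=0
  step 1: slow=1, fast=2
  step 2: slow=2, fast=4
  step 3: slow=3, fast=6
  step 4: fast -> None, no cycle

Cycle: no


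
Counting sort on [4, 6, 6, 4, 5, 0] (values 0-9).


Input: [4, 6, 6, 4, 5, 0]
Counts: [1, 0, 0, 0, 2, 1, 2, 0, 0, 0]

Sorted: [0, 4, 4, 5, 6, 6]


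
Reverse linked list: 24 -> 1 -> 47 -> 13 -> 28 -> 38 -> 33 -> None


Step 1: curr=24, set curr.next=prev(None) | reversed so far: 24
Step 2: curr=1, set curr.next=prev(24) | reversed so far: 1 -> 24
Step 3: curr=47, set curr.next=prev(1) | reversed so far: 47 -> 1 -> 24
Step 4: curr=13, set curr.next=prev(47) | reversed so far: 13 -> 47 -> 1 -> 24
Step 5: curr=28, set curr.next=prev(13) | reversed so far: 28 -> 13 -> 47 -> 1 -> 24
Step 6: curr=38, set curr.next=prev(28) | reversed so far: 38 -> 28 -> 13 -> 47 -> 1 -> 24
Step 7: curr=33, set curr.next=prev(38) | reversed so far: 33 -> 38 -> 28 -> 13 -> 47 -> 1 -> 24

33 -> 38 -> 28 -> 13 -> 47 -> 1 -> 24 -> None


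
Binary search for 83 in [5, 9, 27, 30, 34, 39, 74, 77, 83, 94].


Step 1: lo=0, hi=9, mid=4, val=34
Step 2: lo=5, hi=9, mid=7, val=77
Step 3: lo=8, hi=9, mid=8, val=83

Found at index 8


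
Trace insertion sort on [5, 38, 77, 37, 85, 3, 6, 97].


Initial: [5, 38, 77, 37, 85, 3, 6, 97]
Insert 38: [5, 38, 77, 37, 85, 3, 6, 97]
Insert 77: [5, 38, 77, 37, 85, 3, 6, 97]
Insert 37: [5, 37, 38, 77, 85, 3, 6, 97]
Insert 85: [5, 37, 38, 77, 85, 3, 6, 97]
Insert 3: [3, 5, 37, 38, 77, 85, 6, 97]
Insert 6: [3, 5, 6, 37, 38, 77, 85, 97]
Insert 97: [3, 5, 6, 37, 38, 77, 85, 97]

Sorted: [3, 5, 6, 37, 38, 77, 85, 97]


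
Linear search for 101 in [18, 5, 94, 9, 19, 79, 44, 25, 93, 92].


i=0: 18!=101
i=1: 5!=101
i=2: 94!=101
i=3: 9!=101
i=4: 19!=101
i=5: 79!=101
i=6: 44!=101
i=7: 25!=101
i=8: 93!=101
i=9: 92!=101

Not found, 10 comps


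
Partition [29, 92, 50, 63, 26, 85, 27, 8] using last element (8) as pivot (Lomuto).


Pivot: 8
Place pivot at 0: [8, 92, 50, 63, 26, 85, 27, 29]

Partitioned: [8, 92, 50, 63, 26, 85, 27, 29]


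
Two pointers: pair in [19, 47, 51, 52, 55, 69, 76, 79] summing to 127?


lo=0(19)+hi=7(79)=98
lo=1(47)+hi=7(79)=126
lo=2(51)+hi=7(79)=130
lo=2(51)+hi=6(76)=127

Yes: 51+76=127


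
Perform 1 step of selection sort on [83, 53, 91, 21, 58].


Initial: [83, 53, 91, 21, 58]
Step 1: min=21 at 3
  Swap: [21, 53, 91, 83, 58]

After 1 step: [21, 53, 91, 83, 58]


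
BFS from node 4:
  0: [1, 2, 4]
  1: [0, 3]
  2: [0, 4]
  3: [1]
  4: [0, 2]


Visit 4, enqueue [0, 2]
Visit 0, enqueue [1]
Visit 2, enqueue []
Visit 1, enqueue [3]
Visit 3, enqueue []

BFS order: [4, 0, 2, 1, 3]


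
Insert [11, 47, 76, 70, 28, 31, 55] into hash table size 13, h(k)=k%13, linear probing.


Insert 11: h=11 -> slot 11
Insert 47: h=8 -> slot 8
Insert 76: h=11, 1 probes -> slot 12
Insert 70: h=5 -> slot 5
Insert 28: h=2 -> slot 2
Insert 31: h=5, 1 probes -> slot 6
Insert 55: h=3 -> slot 3

Table: [None, None, 28, 55, None, 70, 31, None, 47, None, None, 11, 76]


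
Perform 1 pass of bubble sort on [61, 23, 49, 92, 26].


Initial: [61, 23, 49, 92, 26]
Pass 1: [23, 49, 61, 26, 92] (3 swaps)

After 1 pass: [23, 49, 61, 26, 92]


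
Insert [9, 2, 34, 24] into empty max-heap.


Insert 9: [9]
Insert 2: [9, 2]
Insert 34: [34, 2, 9]
Insert 24: [34, 24, 9, 2]

Final heap: [34, 24, 9, 2]


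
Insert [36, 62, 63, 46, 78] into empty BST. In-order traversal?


Insert 36: root
Insert 62: R from 36
Insert 63: R from 36 -> R from 62
Insert 46: R from 36 -> L from 62
Insert 78: R from 36 -> R from 62 -> R from 63

In-order: [36, 46, 62, 63, 78]


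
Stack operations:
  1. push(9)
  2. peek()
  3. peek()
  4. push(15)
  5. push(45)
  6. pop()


push(9) -> [9]
peek()->9
peek()->9
push(15) -> [9, 15]
push(45) -> [9, 15, 45]
pop()->45, [9, 15]

Final stack: [9, 15]


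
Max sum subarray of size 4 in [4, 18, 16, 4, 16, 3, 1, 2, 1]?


[0:4]: 42
[1:5]: 54
[2:6]: 39
[3:7]: 24
[4:8]: 22
[5:9]: 7

Max: 54 at [1:5]


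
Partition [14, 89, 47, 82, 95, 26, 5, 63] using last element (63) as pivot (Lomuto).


Pivot: 63
  14 <= 63: advance i (no swap)
  47 <= 63: swap -> [14, 47, 89, 82, 95, 26, 5, 63]
  26 <= 63: swap -> [14, 47, 26, 82, 95, 89, 5, 63]
  5 <= 63: swap -> [14, 47, 26, 5, 95, 89, 82, 63]
Place pivot at 4: [14, 47, 26, 5, 63, 89, 82, 95]

Partitioned: [14, 47, 26, 5, 63, 89, 82, 95]


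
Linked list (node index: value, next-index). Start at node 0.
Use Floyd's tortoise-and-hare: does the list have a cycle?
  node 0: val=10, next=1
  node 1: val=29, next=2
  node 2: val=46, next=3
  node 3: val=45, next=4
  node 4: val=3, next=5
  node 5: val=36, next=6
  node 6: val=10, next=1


Floyd's tortoise (slow, +1) and hare (fast, +2):
  init: slow=0, fast=0
  step 1: slow=1, fast=2
  step 2: slow=2, fast=4
  step 3: slow=3, fast=6
  step 4: slow=4, fast=2
  step 5: slow=5, fast=4
  step 6: slow=6, fast=6
  slow == fast at node 6: cycle detected

Cycle: yes


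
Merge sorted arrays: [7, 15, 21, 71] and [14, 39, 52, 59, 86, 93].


Take 7 from A
Take 14 from B
Take 15 from A
Take 21 from A
Take 39 from B
Take 52 from B
Take 59 from B
Take 71 from A

Merged: [7, 14, 15, 21, 39, 52, 59, 71, 86, 93]


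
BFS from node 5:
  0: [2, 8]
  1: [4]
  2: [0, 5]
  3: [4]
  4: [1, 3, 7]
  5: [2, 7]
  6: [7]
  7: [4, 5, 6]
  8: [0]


Visit 5, enqueue [2, 7]
Visit 2, enqueue [0]
Visit 7, enqueue [4, 6]
Visit 0, enqueue [8]
Visit 4, enqueue [1, 3]
Visit 6, enqueue []
Visit 8, enqueue []
Visit 1, enqueue []
Visit 3, enqueue []

BFS order: [5, 2, 7, 0, 4, 6, 8, 1, 3]


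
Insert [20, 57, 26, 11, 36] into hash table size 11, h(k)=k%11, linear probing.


Insert 20: h=9 -> slot 9
Insert 57: h=2 -> slot 2
Insert 26: h=4 -> slot 4
Insert 11: h=0 -> slot 0
Insert 36: h=3 -> slot 3

Table: [11, None, 57, 36, 26, None, None, None, None, 20, None]


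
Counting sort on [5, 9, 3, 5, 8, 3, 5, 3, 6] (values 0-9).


Input: [5, 9, 3, 5, 8, 3, 5, 3, 6]
Counts: [0, 0, 0, 3, 0, 3, 1, 0, 1, 1]

Sorted: [3, 3, 3, 5, 5, 5, 6, 8, 9]


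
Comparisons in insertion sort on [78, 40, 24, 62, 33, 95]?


Algorithm: insertion sort
Input: [78, 40, 24, 62, 33, 95]
Sorted: [24, 33, 40, 62, 78, 95]

10


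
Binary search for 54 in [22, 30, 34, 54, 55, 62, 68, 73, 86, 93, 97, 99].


Step 1: lo=0, hi=11, mid=5, val=62
Step 2: lo=0, hi=4, mid=2, val=34
Step 3: lo=3, hi=4, mid=3, val=54

Found at index 3


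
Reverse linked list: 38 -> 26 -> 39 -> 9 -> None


Step 1: curr=38, set curr.next=prev(None) | reversed so far: 38
Step 2: curr=26, set curr.next=prev(38) | reversed so far: 26 -> 38
Step 3: curr=39, set curr.next=prev(26) | reversed so far: 39 -> 26 -> 38
Step 4: curr=9, set curr.next=prev(39) | reversed so far: 9 -> 39 -> 26 -> 38

9 -> 39 -> 26 -> 38 -> None


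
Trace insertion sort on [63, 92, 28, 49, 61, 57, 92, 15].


Initial: [63, 92, 28, 49, 61, 57, 92, 15]
Insert 92: [63, 92, 28, 49, 61, 57, 92, 15]
Insert 28: [28, 63, 92, 49, 61, 57, 92, 15]
Insert 49: [28, 49, 63, 92, 61, 57, 92, 15]
Insert 61: [28, 49, 61, 63, 92, 57, 92, 15]
Insert 57: [28, 49, 57, 61, 63, 92, 92, 15]
Insert 92: [28, 49, 57, 61, 63, 92, 92, 15]
Insert 15: [15, 28, 49, 57, 61, 63, 92, 92]

Sorted: [15, 28, 49, 57, 61, 63, 92, 92]


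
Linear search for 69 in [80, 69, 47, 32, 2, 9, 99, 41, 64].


i=0: 80!=69
i=1: 69==69 found!

Found at 1, 2 comps


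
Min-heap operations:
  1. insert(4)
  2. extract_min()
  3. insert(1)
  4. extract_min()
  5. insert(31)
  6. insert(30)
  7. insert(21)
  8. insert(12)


insert(4) -> [4]
extract_min()->4, []
insert(1) -> [1]
extract_min()->1, []
insert(31) -> [31]
insert(30) -> [30, 31]
insert(21) -> [21, 31, 30]
insert(12) -> [12, 21, 30, 31]

Final heap: [12, 21, 30, 31]


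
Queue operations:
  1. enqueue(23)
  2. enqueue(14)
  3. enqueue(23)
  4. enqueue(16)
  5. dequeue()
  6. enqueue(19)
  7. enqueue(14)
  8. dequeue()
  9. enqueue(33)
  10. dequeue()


enqueue(23) -> [23]
enqueue(14) -> [23, 14]
enqueue(23) -> [23, 14, 23]
enqueue(16) -> [23, 14, 23, 16]
dequeue()->23, [14, 23, 16]
enqueue(19) -> [14, 23, 16, 19]
enqueue(14) -> [14, 23, 16, 19, 14]
dequeue()->14, [23, 16, 19, 14]
enqueue(33) -> [23, 16, 19, 14, 33]
dequeue()->23, [16, 19, 14, 33]

Final queue: [16, 19, 14, 33]


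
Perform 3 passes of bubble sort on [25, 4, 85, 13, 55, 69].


Initial: [25, 4, 85, 13, 55, 69]
Pass 1: [4, 25, 13, 55, 69, 85] (4 swaps)
Pass 2: [4, 13, 25, 55, 69, 85] (1 swaps)
Pass 3: [4, 13, 25, 55, 69, 85] (0 swaps)

After 3 passes: [4, 13, 25, 55, 69, 85]


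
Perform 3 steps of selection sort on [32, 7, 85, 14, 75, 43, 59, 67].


Initial: [32, 7, 85, 14, 75, 43, 59, 67]
Step 1: min=7 at 1
  Swap: [7, 32, 85, 14, 75, 43, 59, 67]
Step 2: min=14 at 3
  Swap: [7, 14, 85, 32, 75, 43, 59, 67]
Step 3: min=32 at 3
  Swap: [7, 14, 32, 85, 75, 43, 59, 67]

After 3 steps: [7, 14, 32, 85, 75, 43, 59, 67]


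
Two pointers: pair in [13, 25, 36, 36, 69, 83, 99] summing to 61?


lo=0(13)+hi=6(99)=112
lo=0(13)+hi=5(83)=96
lo=0(13)+hi=4(69)=82
lo=0(13)+hi=3(36)=49
lo=1(25)+hi=3(36)=61

Yes: 25+36=61


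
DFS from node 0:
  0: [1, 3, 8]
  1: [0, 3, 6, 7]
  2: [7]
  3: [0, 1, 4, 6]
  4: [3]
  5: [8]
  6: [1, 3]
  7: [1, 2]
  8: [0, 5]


Visit 0, push [8, 3, 1]
Visit 1, push [7, 6, 3]
Visit 3, push [6, 4]
Visit 4, push []
Visit 6, push []
Visit 7, push [2]
Visit 2, push []
Visit 8, push [5]
Visit 5, push []

DFS order: [0, 1, 3, 4, 6, 7, 2, 8, 5]


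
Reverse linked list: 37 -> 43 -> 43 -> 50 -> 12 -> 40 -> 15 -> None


Step 1: curr=37, set curr.next=prev(None) | reversed so far: 37
Step 2: curr=43, set curr.next=prev(37) | reversed so far: 43 -> 37
Step 3: curr=43, set curr.next=prev(43) | reversed so far: 43 -> 43 -> 37
Step 4: curr=50, set curr.next=prev(43) | reversed so far: 50 -> 43 -> 43 -> 37
Step 5: curr=12, set curr.next=prev(50) | reversed so far: 12 -> 50 -> 43 -> 43 -> 37
Step 6: curr=40, set curr.next=prev(12) | reversed so far: 40 -> 12 -> 50 -> 43 -> 43 -> 37
Step 7: curr=15, set curr.next=prev(40) | reversed so far: 15 -> 40 -> 12 -> 50 -> 43 -> 43 -> 37

15 -> 40 -> 12 -> 50 -> 43 -> 43 -> 37 -> None


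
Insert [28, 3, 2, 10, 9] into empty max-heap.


Insert 28: [28]
Insert 3: [28, 3]
Insert 2: [28, 3, 2]
Insert 10: [28, 10, 2, 3]
Insert 9: [28, 10, 2, 3, 9]

Final heap: [28, 10, 2, 3, 9]


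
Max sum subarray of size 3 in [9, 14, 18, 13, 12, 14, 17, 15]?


[0:3]: 41
[1:4]: 45
[2:5]: 43
[3:6]: 39
[4:7]: 43
[5:8]: 46

Max: 46 at [5:8]


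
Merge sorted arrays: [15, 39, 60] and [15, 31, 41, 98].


Take 15 from A
Take 15 from B
Take 31 from B
Take 39 from A
Take 41 from B
Take 60 from A

Merged: [15, 15, 31, 39, 41, 60, 98]


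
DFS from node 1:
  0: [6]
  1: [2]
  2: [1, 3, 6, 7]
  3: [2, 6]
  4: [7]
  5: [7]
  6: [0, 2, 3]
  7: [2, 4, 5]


Visit 1, push [2]
Visit 2, push [7, 6, 3]
Visit 3, push [6]
Visit 6, push [0]
Visit 0, push []
Visit 7, push [5, 4]
Visit 4, push []
Visit 5, push []

DFS order: [1, 2, 3, 6, 0, 7, 4, 5]


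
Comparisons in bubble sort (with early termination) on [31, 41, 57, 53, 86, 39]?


Algorithm: bubble sort (with early termination)
Input: [31, 41, 57, 53, 86, 39]
Sorted: [31, 39, 41, 53, 57, 86]

15
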